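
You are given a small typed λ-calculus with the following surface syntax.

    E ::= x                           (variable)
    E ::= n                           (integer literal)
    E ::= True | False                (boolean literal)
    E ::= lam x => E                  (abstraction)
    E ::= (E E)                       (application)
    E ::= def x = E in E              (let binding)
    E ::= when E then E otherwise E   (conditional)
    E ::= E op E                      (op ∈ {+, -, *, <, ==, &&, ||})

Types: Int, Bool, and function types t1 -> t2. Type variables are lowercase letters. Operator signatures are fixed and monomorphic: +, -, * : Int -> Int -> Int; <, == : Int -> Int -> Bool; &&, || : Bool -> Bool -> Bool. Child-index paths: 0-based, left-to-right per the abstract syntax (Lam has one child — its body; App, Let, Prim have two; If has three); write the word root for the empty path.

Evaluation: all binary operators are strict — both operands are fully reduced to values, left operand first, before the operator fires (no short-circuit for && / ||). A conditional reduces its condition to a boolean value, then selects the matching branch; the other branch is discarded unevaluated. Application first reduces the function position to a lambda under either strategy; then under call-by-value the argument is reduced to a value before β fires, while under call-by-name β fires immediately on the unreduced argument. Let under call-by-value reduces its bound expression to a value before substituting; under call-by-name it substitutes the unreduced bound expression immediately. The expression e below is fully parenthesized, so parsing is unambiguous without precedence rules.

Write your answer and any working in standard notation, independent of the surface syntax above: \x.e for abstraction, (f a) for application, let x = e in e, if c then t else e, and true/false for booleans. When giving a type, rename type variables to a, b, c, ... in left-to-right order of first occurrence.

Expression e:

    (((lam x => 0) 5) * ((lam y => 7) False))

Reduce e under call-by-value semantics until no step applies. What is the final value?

Answer: 0

Working:
step 0: (((\x.0) 5) * ((\y.7) false))
step 1: [beta@0] (0 * ((\y.7) false))
step 2: [beta@1] (0 * 7)
step 3: [delta@root] 0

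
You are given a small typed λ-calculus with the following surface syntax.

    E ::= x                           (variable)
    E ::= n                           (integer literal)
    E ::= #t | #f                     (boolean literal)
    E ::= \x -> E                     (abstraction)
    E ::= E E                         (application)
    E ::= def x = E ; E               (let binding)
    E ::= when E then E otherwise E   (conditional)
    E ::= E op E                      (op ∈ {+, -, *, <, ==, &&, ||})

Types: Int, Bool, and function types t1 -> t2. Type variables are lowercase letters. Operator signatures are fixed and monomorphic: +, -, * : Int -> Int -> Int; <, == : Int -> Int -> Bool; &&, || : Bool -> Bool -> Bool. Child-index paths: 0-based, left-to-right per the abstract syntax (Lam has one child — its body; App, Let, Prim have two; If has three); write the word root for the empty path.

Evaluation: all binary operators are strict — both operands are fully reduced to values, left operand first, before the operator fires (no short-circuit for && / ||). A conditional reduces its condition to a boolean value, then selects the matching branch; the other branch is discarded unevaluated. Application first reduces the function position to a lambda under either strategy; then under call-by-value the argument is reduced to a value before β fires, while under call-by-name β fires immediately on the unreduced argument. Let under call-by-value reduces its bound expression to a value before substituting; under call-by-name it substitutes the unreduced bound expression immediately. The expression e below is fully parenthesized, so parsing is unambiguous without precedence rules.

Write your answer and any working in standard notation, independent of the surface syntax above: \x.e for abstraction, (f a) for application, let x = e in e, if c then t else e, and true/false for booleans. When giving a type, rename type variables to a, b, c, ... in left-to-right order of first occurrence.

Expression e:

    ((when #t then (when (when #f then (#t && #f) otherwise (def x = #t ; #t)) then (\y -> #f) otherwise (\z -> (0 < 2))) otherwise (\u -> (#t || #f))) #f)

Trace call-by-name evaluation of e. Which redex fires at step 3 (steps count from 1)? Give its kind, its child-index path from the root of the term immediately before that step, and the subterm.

Answer: let at 0.0 : (let x = true in true)

Derivation:
step 0: ((if true then (if (if false then (true && false) else (let x = true in true)) then (\y.false) else (\z.(0 < 2))) else (\u.(true || false))) false)
step 1: [if@0] ((if (if false then (true && false) else (let x = true in true)) then (\y.false) else (\z.(0 < 2))) false)
step 2: [if@0.0] ((if (let x = true in true) then (\y.false) else (\z.(0 < 2))) false)
step 3: [let@0.0] ((if true then (\y.false) else (\z.(0 < 2))) false)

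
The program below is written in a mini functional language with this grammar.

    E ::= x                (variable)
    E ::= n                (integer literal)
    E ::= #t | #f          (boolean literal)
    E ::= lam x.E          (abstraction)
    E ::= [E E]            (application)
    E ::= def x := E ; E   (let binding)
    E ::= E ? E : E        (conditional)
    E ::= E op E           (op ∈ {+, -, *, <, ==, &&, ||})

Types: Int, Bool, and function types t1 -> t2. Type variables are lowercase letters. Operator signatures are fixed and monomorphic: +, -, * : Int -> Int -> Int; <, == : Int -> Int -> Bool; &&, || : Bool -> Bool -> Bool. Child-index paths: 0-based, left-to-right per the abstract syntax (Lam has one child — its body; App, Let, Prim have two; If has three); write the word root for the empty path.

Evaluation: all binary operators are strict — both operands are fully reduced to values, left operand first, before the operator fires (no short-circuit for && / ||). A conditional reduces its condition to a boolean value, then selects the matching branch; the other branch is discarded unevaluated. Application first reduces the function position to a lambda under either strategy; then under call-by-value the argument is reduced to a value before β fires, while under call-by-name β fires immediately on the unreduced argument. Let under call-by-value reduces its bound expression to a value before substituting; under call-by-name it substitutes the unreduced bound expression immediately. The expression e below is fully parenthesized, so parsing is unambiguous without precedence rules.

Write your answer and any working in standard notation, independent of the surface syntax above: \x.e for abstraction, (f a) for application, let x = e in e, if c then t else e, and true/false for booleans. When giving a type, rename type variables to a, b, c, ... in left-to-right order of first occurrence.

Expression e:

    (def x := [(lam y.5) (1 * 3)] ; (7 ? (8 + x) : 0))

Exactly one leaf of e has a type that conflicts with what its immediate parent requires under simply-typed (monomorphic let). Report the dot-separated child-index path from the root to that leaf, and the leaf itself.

Working:
\y._ : a -> Int
  unify Int ~ Int
  unify Int ~ Int
  unify a -> Int ~ Int -> b
  unify a ~ Int
  unify Int ~ b
_ _ : Int
let x : Int
  unify Int ~ Bool
  FAIL: mismatch Int ~ Bool

Answer: 1.0 : 7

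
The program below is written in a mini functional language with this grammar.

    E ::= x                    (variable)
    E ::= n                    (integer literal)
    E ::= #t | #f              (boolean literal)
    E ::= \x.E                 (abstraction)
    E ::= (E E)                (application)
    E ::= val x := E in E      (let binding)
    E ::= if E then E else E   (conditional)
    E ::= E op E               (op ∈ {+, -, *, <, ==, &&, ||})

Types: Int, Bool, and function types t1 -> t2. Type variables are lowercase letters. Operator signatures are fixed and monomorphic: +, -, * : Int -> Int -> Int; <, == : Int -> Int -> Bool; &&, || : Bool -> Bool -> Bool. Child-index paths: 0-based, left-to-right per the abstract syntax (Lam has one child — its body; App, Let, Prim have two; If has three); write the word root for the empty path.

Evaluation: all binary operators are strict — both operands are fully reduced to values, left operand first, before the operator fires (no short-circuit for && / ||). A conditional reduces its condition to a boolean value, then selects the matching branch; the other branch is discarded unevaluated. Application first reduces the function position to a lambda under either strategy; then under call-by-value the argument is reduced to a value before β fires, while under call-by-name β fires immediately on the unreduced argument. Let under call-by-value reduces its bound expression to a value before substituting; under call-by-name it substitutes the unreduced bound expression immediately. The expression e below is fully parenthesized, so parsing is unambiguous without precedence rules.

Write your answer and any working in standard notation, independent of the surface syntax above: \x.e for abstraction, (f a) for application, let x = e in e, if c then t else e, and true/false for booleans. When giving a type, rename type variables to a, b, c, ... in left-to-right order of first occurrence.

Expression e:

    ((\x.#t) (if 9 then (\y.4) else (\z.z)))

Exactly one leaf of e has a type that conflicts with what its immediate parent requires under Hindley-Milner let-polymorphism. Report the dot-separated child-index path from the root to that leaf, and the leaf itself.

Answer: 1.0 : 9

Derivation:
\x._ : a -> Bool
  unify Int ~ Bool
  FAIL: mismatch Int ~ Bool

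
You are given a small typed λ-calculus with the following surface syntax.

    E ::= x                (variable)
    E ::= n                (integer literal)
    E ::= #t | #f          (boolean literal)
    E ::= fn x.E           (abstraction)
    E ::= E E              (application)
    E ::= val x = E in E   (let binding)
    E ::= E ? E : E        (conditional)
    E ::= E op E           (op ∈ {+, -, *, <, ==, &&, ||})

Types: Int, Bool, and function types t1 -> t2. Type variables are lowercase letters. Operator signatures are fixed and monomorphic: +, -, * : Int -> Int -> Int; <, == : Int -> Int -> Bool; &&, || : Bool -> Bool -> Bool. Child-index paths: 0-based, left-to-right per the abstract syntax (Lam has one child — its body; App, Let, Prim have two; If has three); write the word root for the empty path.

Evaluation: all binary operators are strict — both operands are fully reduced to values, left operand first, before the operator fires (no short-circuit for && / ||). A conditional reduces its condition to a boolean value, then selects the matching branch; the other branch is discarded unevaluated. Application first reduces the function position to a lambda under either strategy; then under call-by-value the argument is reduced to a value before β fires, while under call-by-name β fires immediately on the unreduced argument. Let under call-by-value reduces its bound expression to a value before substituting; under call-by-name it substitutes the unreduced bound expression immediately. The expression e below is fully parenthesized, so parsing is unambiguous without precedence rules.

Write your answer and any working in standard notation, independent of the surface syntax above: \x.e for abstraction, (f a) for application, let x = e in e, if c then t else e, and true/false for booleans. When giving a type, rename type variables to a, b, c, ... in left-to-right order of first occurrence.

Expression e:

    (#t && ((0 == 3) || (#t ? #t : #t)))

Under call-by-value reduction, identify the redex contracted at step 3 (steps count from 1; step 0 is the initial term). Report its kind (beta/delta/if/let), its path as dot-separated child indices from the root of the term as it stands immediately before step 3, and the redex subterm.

Answer: delta at 1 : (false || true)

Derivation:
step 0: (true && ((0 == 3) || (if true then true else true)))
step 1: [delta@1.0] (true && (false || (if true then true else true)))
step 2: [if@1.1] (true && (false || true))
step 3: [delta@1] (true && true)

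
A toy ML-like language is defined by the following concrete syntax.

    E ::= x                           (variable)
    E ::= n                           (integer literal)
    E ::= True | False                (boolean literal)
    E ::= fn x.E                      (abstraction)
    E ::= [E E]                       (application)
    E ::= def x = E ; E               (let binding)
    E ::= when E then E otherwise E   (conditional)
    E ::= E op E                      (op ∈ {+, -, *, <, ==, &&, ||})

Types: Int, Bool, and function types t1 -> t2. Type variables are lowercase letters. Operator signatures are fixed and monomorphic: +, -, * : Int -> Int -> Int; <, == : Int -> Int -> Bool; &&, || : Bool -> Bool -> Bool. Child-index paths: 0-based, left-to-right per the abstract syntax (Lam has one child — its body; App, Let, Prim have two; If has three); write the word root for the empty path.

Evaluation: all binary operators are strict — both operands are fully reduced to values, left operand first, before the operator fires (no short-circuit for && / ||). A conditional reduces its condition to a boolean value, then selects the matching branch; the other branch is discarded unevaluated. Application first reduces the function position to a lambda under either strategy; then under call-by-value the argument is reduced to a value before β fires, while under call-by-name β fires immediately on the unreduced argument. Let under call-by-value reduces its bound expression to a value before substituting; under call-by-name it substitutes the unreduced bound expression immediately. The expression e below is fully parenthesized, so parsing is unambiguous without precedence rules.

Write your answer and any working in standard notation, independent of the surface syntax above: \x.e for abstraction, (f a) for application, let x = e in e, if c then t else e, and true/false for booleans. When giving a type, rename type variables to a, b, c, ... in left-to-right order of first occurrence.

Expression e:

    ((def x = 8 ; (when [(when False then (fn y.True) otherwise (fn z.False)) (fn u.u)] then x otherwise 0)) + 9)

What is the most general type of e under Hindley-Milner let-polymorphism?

Answer: Int

Trace:
let x : Int
  unify Bool ~ Bool
\y._ : a -> Bool
\z._ : b -> Bool
  unify a -> Bool ~ b -> Bool
  unify a ~ b
  unify Bool ~ Bool
u : c
\u._ : c -> c
  unify b -> Bool ~ (c -> c) -> d
  unify b ~ c -> c
  unify Bool ~ d
_ _ : Bool
  unify Bool ~ Bool
x : Int
  unify Int ~ Int
  unify Int ~ Int
  unify Int ~ Int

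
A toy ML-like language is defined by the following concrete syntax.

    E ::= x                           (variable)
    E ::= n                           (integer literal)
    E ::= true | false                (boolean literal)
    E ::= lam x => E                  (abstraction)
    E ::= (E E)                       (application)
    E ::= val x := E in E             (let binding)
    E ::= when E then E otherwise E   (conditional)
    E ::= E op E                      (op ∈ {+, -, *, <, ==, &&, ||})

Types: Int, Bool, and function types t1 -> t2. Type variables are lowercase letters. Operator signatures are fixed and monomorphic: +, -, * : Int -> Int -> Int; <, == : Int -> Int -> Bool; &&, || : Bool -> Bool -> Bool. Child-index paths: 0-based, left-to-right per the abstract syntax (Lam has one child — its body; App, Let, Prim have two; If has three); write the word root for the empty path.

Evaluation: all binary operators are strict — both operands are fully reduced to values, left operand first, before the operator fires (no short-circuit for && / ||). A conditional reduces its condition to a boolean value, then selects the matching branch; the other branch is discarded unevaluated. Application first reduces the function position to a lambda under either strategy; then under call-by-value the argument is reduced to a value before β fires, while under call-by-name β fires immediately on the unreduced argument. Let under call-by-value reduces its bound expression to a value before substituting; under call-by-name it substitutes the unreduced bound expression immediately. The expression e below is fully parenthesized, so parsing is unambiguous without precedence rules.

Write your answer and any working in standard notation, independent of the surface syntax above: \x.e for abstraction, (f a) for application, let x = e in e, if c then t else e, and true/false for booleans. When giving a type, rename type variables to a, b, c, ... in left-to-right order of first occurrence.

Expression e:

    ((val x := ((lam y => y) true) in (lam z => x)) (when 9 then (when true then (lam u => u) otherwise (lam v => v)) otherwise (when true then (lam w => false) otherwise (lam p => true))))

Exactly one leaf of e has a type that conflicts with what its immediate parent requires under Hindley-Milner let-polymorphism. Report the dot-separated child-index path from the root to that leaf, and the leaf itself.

Trace:
y : a
\y._ : a -> a
  unify a -> a ~ Bool -> b
  unify a ~ Bool
  unify Bool ~ b
_ _ : Bool
let x : Bool
x : Bool
\z._ : c -> Bool
  unify Int ~ Bool
  FAIL: mismatch Int ~ Bool

Answer: 1.0 : 9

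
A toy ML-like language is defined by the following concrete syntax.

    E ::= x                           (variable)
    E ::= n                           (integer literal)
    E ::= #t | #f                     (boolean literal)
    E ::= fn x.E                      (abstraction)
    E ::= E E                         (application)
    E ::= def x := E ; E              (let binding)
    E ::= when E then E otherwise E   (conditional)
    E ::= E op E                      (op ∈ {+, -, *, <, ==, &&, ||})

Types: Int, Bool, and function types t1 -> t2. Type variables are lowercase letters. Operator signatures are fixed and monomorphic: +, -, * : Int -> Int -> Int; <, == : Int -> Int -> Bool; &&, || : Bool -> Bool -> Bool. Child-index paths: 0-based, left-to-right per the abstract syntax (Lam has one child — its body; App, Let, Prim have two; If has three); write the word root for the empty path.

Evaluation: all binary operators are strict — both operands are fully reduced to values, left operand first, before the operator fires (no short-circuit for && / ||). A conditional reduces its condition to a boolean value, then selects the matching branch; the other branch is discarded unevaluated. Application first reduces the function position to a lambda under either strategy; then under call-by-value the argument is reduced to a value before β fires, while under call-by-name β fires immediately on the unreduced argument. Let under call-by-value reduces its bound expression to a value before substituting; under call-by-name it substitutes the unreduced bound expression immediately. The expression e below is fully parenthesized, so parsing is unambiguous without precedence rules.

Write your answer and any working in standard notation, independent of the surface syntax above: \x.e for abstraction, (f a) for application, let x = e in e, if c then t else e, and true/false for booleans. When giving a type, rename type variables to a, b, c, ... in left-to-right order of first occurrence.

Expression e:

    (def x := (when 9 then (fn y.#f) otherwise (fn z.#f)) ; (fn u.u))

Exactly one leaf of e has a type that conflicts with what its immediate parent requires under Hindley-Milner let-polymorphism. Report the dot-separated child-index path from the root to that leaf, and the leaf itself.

Answer: 0.0 : 9

Trace:
  unify Int ~ Bool
  FAIL: mismatch Int ~ Bool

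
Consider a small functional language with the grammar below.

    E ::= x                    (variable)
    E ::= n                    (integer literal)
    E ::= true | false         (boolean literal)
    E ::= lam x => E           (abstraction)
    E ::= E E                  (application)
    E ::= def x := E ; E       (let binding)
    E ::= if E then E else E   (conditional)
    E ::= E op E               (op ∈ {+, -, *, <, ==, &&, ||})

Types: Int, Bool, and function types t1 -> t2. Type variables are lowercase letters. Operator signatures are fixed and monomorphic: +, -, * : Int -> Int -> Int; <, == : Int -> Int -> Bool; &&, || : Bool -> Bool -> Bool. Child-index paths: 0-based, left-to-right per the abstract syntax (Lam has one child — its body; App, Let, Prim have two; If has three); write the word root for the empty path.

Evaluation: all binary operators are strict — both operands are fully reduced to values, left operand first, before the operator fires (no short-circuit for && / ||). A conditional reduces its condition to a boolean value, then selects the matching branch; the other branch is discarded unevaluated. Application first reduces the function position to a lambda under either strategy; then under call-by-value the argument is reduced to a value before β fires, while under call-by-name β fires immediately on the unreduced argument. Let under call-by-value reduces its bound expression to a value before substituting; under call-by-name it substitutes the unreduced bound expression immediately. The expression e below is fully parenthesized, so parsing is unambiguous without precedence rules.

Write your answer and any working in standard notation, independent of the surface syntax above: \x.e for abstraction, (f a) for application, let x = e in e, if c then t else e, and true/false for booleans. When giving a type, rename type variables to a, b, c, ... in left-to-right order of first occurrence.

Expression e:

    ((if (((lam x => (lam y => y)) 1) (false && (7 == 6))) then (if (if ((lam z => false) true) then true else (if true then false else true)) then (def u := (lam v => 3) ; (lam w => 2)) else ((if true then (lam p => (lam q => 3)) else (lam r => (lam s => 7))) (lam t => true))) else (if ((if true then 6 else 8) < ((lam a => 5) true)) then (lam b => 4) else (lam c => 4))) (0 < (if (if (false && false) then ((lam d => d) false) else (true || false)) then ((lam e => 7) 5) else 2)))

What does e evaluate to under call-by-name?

Answer: 4

Working:
step 0: ((if (((\x.(\y.y)) 1) (false && (7 == 6))) then (if (if ((\z.false) true) then true else (if true then false else true)) then (let u = (\v.3) in (\w.2)) else ((if true then (\p.(\q.3)) else (\r.(\s.7))) (\t.true))) else (if ((if true then 6 else 8) < ((\a.5) true)) then (\b.4) else (\c.4))) (0 < (if (if (false && false) then ((\d.d) false) else (true || false)) then ((\e.7) 5) else 2)))
step 1: [beta@0.0.0] ((if ((\y.y) (false && (7 == 6))) then (if (if ((\z.false) true) then true else (if true then false else true)) then (let u = (\v.3) in (\w.2)) else ((if true then (\p.(\q.3)) else (\r.(\s.7))) (\t.true))) else (if ((if true then 6 else 8) < ((\a.5) true)) then (\b.4) else (\c.4))) (0 < (if (if (false && false) then ((\d.d) false) else (true || false)) then ((\e.7) 5) else 2)))
step 2: [beta@0.0] ((if (false && (7 == 6)) then (if (if ((\z.false) true) then true else (if true then false else true)) then (let u = (\v.3) in (\w.2)) else ((if true then (\p.(\q.3)) else (\r.(\s.7))) (\t.true))) else (if ((if true then 6 else 8) < ((\a.5) true)) then (\b.4) else (\c.4))) (0 < (if (if (false && false) then ((\d.d) false) else (true || false)) then ((\e.7) 5) else 2)))
step 3: [delta@0.0.1] ((if (false && false) then (if (if ((\z.false) true) then true else (if true then false else true)) then (let u = (\v.3) in (\w.2)) else ((if true then (\p.(\q.3)) else (\r.(\s.7))) (\t.true))) else (if ((if true then 6 else 8) < ((\a.5) true)) then (\b.4) else (\c.4))) (0 < (if (if (false && false) then ((\d.d) false) else (true || false)) then ((\e.7) 5) else 2)))
step 4: [delta@0.0] ((if false then (if (if ((\z.false) true) then true else (if true then false else true)) then (let u = (\v.3) in (\w.2)) else ((if true then (\p.(\q.3)) else (\r.(\s.7))) (\t.true))) else (if ((if true then 6 else 8) < ((\a.5) true)) then (\b.4) else (\c.4))) (0 < (if (if (false && false) then ((\d.d) false) else (true || false)) then ((\e.7) 5) else 2)))
step 5: [if@0] ((if ((if true then 6 else 8) < ((\a.5) true)) then (\b.4) else (\c.4)) (0 < (if (if (false && false) then ((\d.d) false) else (true || false)) then ((\e.7) 5) else 2)))
step 6: [if@0.0.0] ((if (6 < ((\a.5) true)) then (\b.4) else (\c.4)) (0 < (if (if (false && false) then ((\d.d) false) else (true || false)) then ((\e.7) 5) else 2)))
step 7: [beta@0.0.1] ((if (6 < 5) then (\b.4) else (\c.4)) (0 < (if (if (false && false) then ((\d.d) false) else (true || false)) then ((\e.7) 5) else 2)))
step 8: [delta@0.0] ((if false then (\b.4) else (\c.4)) (0 < (if (if (false && false) then ((\d.d) false) else (true || false)) then ((\e.7) 5) else 2)))
step 9: [if@0] ((\c.4) (0 < (if (if (false && false) then ((\d.d) false) else (true || false)) then ((\e.7) 5) else 2)))
step 10: [beta@root] 4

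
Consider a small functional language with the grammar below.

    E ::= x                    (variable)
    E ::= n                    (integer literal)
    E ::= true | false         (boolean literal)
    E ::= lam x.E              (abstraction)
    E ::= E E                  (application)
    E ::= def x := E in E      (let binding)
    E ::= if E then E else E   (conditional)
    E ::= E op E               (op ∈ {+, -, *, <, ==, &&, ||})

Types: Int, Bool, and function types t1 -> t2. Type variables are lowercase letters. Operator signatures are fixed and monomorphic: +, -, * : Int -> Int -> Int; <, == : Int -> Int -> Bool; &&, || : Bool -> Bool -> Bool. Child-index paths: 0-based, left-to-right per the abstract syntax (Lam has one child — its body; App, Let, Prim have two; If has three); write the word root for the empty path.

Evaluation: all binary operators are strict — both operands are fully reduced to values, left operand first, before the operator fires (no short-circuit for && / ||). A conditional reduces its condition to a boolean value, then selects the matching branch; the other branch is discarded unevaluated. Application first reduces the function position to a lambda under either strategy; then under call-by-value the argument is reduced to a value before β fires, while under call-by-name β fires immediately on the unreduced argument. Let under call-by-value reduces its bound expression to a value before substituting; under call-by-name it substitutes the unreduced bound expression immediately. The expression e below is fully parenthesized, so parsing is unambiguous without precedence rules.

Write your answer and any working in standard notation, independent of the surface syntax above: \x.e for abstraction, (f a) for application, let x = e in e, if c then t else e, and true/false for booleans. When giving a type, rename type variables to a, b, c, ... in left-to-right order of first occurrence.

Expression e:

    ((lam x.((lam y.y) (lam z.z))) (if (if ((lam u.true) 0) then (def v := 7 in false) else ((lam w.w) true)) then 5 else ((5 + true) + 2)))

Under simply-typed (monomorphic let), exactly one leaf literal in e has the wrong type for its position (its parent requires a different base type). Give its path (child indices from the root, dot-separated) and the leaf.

Working:
y : b
\y._ : b -> b
z : c
\z._ : c -> c
  unify b -> b ~ (c -> c) -> d
  unify b ~ c -> c
  unify c -> c ~ d
_ _ : c -> c
\x._ : a -> c -> c
\u._ : e -> Bool
  unify e -> Bool ~ Int -> f
  unify e ~ Int
  unify Bool ~ f
_ _ : Bool
  unify Bool ~ Bool
let v : Int
w : g
\w._ : g -> g
  unify g -> g ~ Bool -> h
  unify g ~ Bool
  unify Bool ~ h
_ _ : Bool
  unify Bool ~ Bool
  unify Bool ~ Bool
  unify Int ~ Int
  unify Bool ~ Int
  FAIL: mismatch Bool ~ Int

Answer: 1.2.0.1 : true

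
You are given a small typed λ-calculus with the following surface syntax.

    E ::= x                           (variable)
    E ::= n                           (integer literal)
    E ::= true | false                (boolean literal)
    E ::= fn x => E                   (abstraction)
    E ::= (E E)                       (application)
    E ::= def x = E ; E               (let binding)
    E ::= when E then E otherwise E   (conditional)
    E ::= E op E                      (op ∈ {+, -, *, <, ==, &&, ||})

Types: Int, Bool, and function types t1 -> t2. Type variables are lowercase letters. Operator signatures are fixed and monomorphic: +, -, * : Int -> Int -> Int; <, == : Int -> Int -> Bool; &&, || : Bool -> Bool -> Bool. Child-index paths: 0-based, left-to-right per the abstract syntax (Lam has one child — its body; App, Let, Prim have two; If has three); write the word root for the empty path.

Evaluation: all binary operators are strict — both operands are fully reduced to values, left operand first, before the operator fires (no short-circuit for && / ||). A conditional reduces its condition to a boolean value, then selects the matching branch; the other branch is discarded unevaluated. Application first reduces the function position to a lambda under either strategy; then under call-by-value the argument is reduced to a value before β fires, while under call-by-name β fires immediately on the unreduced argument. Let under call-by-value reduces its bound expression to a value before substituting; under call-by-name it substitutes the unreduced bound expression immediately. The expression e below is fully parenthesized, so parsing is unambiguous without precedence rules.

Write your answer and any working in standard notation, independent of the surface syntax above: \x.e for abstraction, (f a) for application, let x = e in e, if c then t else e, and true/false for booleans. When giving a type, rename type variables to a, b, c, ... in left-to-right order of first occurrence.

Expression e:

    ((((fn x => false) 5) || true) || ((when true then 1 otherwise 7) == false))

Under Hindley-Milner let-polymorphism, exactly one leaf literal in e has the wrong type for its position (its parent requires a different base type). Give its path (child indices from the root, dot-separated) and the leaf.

Answer: 1.1 : false

Working:
\x._ : a -> Bool
  unify a -> Bool ~ Int -> b
  unify a ~ Int
  unify Bool ~ b
_ _ : Bool
  unify Bool ~ Bool
  unify Bool ~ Bool
  unify Bool ~ Bool
  unify Bool ~ Bool
  unify Int ~ Int
  unify Int ~ Int
  unify Bool ~ Int
  FAIL: mismatch Bool ~ Int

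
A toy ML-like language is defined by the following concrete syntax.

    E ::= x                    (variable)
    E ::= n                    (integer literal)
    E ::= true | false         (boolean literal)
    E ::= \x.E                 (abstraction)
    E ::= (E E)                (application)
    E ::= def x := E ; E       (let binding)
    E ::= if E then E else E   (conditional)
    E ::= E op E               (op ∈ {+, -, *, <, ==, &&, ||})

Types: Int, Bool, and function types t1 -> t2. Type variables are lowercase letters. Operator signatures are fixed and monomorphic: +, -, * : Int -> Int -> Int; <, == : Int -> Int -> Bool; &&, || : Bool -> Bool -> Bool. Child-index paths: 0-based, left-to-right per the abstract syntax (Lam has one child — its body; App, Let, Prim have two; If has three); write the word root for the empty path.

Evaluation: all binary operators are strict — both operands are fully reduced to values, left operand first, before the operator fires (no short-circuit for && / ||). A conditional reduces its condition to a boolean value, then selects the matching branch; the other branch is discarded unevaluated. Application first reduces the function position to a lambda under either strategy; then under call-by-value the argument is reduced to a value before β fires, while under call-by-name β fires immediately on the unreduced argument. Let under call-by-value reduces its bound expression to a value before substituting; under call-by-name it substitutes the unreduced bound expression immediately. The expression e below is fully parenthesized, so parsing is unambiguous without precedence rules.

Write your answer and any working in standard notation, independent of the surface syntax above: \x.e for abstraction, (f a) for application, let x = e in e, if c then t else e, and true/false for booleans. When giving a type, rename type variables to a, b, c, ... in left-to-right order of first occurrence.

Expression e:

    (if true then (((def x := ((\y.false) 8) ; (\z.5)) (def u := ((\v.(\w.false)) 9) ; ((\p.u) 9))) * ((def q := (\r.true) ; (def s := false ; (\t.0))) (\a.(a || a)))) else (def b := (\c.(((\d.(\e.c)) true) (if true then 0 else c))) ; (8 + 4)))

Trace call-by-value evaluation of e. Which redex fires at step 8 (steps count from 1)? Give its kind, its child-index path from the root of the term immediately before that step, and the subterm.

Working:
step 0: (if true then (((let x = ((\y.false) 8) in (\z.5)) (let u = ((\v.(\w.false)) 9) in ((\p.u) 9))) * ((let q = (\r.true) in (let s = false in (\t.0))) (\a.(a || a)))) else (let b = (\c.(((\d.(\e.c)) true) (if true then 0 else c))) in (8 + 4)))
step 1: [if@root] (((let x = ((\y.false) 8) in (\z.5)) (let u = ((\v.(\w.false)) 9) in ((\p.u) 9))) * ((let q = (\r.true) in (let s = false in (\t.0))) (\a.(a || a))))
step 2: [beta@0.0.0] (((let x = false in (\z.5)) (let u = ((\v.(\w.false)) 9) in ((\p.u) 9))) * ((let q = (\r.true) in (let s = false in (\t.0))) (\a.(a || a))))
step 3: [let@0.0] (((\z.5) (let u = ((\v.(\w.false)) 9) in ((\p.u) 9))) * ((let q = (\r.true) in (let s = false in (\t.0))) (\a.(a || a))))
step 4: [beta@0.1.0] (((\z.5) (let u = (\w.false) in ((\p.u) 9))) * ((let q = (\r.true) in (let s = false in (\t.0))) (\a.(a || a))))
step 5: [let@0.1] (((\z.5) ((\p.(\w.false)) 9)) * ((let q = (\r.true) in (let s = false in (\t.0))) (\a.(a || a))))
step 6: [beta@0.1] (((\z.5) (\w.false)) * ((let q = (\r.true) in (let s = false in (\t.0))) (\a.(a || a))))
step 7: [beta@0] (5 * ((let q = (\r.true) in (let s = false in (\t.0))) (\a.(a || a))))
step 8: [let@1.0] (5 * ((let s = false in (\t.0)) (\a.(a || a))))

Answer: let at 1.0 : (let q = (\r.true) in (let s = false in (\t.0)))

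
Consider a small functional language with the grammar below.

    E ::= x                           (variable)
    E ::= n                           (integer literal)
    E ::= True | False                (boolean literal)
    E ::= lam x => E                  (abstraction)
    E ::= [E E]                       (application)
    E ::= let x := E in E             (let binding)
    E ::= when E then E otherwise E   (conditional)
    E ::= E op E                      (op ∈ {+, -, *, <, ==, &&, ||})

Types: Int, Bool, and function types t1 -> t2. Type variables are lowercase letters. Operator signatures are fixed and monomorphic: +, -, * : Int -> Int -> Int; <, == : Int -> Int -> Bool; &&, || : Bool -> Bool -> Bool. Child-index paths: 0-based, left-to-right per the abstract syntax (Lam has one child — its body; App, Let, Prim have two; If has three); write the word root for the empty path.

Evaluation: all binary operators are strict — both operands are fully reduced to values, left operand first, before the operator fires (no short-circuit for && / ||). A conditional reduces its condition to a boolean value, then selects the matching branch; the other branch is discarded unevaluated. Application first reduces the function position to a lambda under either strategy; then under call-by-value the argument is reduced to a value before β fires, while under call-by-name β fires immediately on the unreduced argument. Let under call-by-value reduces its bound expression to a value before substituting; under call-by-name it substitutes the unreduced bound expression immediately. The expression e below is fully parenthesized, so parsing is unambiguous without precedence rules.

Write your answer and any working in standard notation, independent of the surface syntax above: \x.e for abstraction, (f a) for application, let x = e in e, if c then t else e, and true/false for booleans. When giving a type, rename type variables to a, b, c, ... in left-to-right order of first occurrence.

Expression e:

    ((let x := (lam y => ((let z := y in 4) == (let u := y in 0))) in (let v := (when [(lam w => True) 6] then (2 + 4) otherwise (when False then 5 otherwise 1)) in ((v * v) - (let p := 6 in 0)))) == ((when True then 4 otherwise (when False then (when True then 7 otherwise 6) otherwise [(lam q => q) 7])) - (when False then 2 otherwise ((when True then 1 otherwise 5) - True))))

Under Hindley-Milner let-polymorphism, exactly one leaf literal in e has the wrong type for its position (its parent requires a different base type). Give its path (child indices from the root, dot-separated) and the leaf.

Answer: 1.1.2.1 : true

Trace:
y : a
let z : a
  unify Int ~ Int
y : a
let u : a
  unify Int ~ Int
\y._ : a -> Bool
let x : forall. a -> Bool
\w._ : b -> Bool
  unify b -> Bool ~ Int -> c
  unify b ~ Int
  unify Bool ~ c
_ _ : Bool
  unify Bool ~ Bool
  unify Int ~ Int
  unify Int ~ Int
  unify Bool ~ Bool
  unify Int ~ Int
  unify Int ~ Int
let v : Int
v : Int
  unify Int ~ Int
v : Int
  unify Int ~ Int
  unify Int ~ Int
let p : Int
  unify Int ~ Int
  unify Int ~ Int
  unify Bool ~ Bool
  unify Bool ~ Bool
  unify Bool ~ Bool
  unify Int ~ Int
q : d
\q._ : d -> d
  unify d -> d ~ Int -> e
  unify d ~ Int
  unify Int ~ e
_ _ : Int
  unify Int ~ Int
  unify Int ~ Int
  unify Int ~ Int
  unify Bool ~ Bool
  unify Bool ~ Bool
  unify Int ~ Int
  unify Int ~ Int
  unify Bool ~ Int
  FAIL: mismatch Bool ~ Int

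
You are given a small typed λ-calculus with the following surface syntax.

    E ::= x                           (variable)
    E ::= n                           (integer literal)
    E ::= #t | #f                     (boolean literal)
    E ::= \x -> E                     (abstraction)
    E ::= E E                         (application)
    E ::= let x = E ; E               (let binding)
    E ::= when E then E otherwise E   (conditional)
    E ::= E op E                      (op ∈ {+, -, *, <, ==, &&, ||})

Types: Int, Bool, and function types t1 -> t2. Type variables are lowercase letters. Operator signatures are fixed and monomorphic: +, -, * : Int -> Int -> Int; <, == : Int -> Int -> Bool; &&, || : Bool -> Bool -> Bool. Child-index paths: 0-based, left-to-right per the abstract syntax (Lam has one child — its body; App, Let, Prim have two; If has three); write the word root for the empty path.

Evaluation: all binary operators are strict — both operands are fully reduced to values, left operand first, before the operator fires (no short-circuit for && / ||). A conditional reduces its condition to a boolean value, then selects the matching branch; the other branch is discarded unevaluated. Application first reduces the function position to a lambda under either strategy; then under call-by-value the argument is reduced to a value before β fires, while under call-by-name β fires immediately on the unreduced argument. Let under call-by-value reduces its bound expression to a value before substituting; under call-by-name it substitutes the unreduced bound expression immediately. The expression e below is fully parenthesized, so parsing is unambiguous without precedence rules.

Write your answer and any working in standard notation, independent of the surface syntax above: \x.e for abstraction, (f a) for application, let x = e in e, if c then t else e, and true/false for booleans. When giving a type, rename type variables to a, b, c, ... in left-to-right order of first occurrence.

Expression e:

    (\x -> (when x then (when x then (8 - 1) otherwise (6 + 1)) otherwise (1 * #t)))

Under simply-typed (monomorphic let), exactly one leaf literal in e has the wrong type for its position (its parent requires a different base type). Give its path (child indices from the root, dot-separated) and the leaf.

Working:
x : a
  unify a ~ Bool
x : Bool
  unify Bool ~ Bool
  unify Int ~ Int
  unify Int ~ Int
  unify Int ~ Int
  unify Int ~ Int
  unify Int ~ Int
  unify Int ~ Int
  unify Bool ~ Int
  FAIL: mismatch Bool ~ Int

Answer: 0.2.1 : true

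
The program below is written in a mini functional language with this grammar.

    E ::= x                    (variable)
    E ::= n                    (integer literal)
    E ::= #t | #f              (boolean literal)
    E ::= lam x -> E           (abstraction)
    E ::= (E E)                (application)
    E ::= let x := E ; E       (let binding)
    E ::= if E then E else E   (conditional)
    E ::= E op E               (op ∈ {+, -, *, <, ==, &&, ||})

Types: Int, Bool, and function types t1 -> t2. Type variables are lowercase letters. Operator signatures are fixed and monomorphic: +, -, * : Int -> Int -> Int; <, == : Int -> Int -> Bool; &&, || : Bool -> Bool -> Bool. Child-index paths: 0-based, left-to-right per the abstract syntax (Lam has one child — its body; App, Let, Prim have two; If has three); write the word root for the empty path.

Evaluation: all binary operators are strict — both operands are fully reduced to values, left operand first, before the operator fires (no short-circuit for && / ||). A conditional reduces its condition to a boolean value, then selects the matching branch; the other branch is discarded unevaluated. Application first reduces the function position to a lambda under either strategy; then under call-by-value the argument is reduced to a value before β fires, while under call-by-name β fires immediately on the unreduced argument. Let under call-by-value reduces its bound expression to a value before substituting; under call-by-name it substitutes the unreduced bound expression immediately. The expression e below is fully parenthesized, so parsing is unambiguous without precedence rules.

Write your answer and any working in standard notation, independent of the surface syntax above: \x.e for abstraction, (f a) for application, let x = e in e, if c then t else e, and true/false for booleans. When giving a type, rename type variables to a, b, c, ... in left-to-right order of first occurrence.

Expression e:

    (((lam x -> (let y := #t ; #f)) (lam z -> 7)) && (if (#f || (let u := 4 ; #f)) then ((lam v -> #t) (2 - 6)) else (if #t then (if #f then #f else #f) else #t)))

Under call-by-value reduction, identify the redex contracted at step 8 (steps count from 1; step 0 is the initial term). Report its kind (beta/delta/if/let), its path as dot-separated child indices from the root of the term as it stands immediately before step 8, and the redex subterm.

Answer: delta at root : (false && false)

Trace:
step 0: (((\x.(let y = true in false)) (\z.7)) && (if (false || (let u = 4 in false)) then ((\v.true) (2 - 6)) else (if true then (if false then false else false) else true)))
step 1: [beta@0] ((let y = true in false) && (if (false || (let u = 4 in false)) then ((\v.true) (2 - 6)) else (if true then (if false then false else false) else true)))
step 2: [let@0] (false && (if (false || (let u = 4 in false)) then ((\v.true) (2 - 6)) else (if true then (if false then false else false) else true)))
step 3: [let@1.0.1] (false && (if (false || false) then ((\v.true) (2 - 6)) else (if true then (if false then false else false) else true)))
step 4: [delta@1.0] (false && (if false then ((\v.true) (2 - 6)) else (if true then (if false then false else false) else true)))
step 5: [if@1] (false && (if true then (if false then false else false) else true))
step 6: [if@1] (false && (if false then false else false))
step 7: [if@1] (false && false)
step 8: [delta@root] false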